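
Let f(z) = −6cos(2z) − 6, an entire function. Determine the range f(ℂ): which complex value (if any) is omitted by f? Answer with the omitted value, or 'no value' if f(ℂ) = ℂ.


Little Picard bounds the complement of f(ℂ) to at most one point.
cos is entire and surjective onto ℂ: for every w ∈ ℂ, cos(ζ) = w has a solution ζ ∈ ℂ (e.g., via the complex inverse arccos). With ζ = 2z this gives z = ζ/(2). Then -6·cos(2z) takes every value in -6·ℂ = ℂ, and adding -6 is a bijection of ℂ. So f is surjective and omits no value. (Note: only on the real line is cos bounded by [−1, 1].)

Omitted value: no value.


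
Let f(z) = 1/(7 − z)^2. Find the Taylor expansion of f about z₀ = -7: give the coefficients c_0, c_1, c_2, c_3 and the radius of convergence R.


Let w = z − z₀, so z = z₀ + w.
Then 7 − z = 7 − (z₀ + w) = (7 − z₀) − w = 14 − w.
f(z) = 1/(14 − w)^2 = (1/(14)^2) · (1 − w/(14))^{−2}.
By the binomial series (1−u)^{−2} = Σ_{n≥0} C(n+1, 1) u^n for |u|<1, with u = w/(14):
  c_n = C(n+1, 1) / (14)^(n+2).
  c_0 = 1/(14)^2 = 1/196.
  c_1 = 2/(14)^3 = 1/1372.
  c_2 = 3/(14)^4 = 3/38416.
  c_3 = 4/(14)^5 = 1/134456.
The series is valid for |w/d| < 1, i.e. |z − z₀| < |d|.
Radius of convergence: R = |7 − z₀| = |14| = 14 (distance from z₀ to the singularity z = 7).

c_0 = 1/196, c_1 = 1/1372, c_2 = 3/38416, c_3 = 1/134456; R = 14.


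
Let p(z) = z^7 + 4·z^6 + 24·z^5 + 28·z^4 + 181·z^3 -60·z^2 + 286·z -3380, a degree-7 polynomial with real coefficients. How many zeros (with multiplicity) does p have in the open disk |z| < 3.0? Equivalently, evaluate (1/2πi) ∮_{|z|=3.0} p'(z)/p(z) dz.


The zeros of p are: (-2 + 3i), (-2 - 3i), 2, (-2 + 3i), (-2 - 3i), (1 + 3i), (1 - 3i).
Their magnitudes are: 3.606, 3.606, 2, 3.606, 3.606, 3.162, 3.162.
Zeros with |z| < R = 3.0: 2.
Count = 1.
By the argument principle, (1/2πi) ∮_{|z|=R} p'(z)/p(z) dz equals exactly this count.

Number of zeros inside |z| < 3.0: 1.


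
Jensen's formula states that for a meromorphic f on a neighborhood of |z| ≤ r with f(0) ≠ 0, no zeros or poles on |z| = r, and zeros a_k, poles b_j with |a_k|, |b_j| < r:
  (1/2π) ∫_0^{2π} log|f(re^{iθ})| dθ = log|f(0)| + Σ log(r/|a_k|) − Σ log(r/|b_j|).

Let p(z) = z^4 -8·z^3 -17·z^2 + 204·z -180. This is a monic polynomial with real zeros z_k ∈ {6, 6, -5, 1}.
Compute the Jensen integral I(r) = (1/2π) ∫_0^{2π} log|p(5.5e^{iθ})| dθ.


Zeros: -5, 1, 6, 6; r = 5.5.
Inside |z| < r: -5, 1. Outside (|z| ≥ r): 6, 6.
p(0) = -180, so log|p(0)| = log(180) = 5.1930.
Apply Jensen: I(r) = log|p(0)| + Σ_k log(r/|z_k|), summed over zeros inside |z| < r.
  log(r/|z_k|) for z_k = -5: log(5.5/5) = 0.0953
  log(r/|z_k|) for z_k = 1: log(5.5/1) = 1.7047
  Outside zeros (6, 6) contribute nothing to the Jensen sum.
Sum over inside zeros: 1.8001.
I(r) = log|p(0)| + (inside sum) = 5.1930 + 1.8001 = 6.9930.
Note: since some zeros are outside |z| ≤ r, the simplified n·log(r) form does NOT apply — only the inside zeros contribute.

I(r) ≈ 6.9930.


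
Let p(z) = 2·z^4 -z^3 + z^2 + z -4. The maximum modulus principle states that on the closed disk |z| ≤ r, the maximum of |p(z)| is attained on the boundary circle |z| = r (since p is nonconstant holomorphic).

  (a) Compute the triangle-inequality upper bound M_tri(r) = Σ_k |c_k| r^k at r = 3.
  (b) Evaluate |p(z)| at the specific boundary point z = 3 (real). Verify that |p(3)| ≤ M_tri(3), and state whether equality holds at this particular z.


Coefficients: c_0 = -4, c_1 = 1, c_2 = 1, c_3 = -1, c_4 = 2. Radius r = 3.
Part (a). Triangle bound: M_tri(r) = Σ_k |c_k| r^k
  = |-4|·3^0 + |1|·3^1 + |1|·3^2 + |-1|·3^3 + |2|·3^4
  = 4 + 3 + 9 + 27 + 162 = 205.
This bounds M(r) := max_{|z|=r} |p(z)| from above; equality holds iff all terms c_k z^k can be made to align in phase at a single z on |z|=r.
Part (b). At z = 3 (real, on the circle |z| = r):
  p(3) = (-4)·3^0 + (1)·3^1 + (1)·3^2 + (-1)·3^3 + (2)·3^4 = 143.
  |p(3)| = 143.
Check: |p(3)| = 143 ≤ 205 = M_tri(3). ✓ Equality does not hold at z = 3 (the coefficients have mixed signs, so the terms do not all align in phase there).

M_tri(3) = 205; |p(3)| = 143; equality at z=3: no.


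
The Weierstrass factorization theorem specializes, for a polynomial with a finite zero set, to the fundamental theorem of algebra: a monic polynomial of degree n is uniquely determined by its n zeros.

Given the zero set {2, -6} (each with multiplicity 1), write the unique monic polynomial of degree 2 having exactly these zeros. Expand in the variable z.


The polynomial is p(z) = ∏_{α ∈ S} (z − α), where S = {2, -6}.
Expanding the product yields: p(z) = z^2 + 4·z -12.
The resulting polynomial has degree 2 and real coefficients as required.

p(z) = z^2 + 4·z -12.


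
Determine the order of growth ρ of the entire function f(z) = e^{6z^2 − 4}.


|e^{6z^2 − 4}| = e^{Re(6·z^2) + -4} ≤ e^{6|z|^2 + -4} = e^{6r^2 + -4} on |z| = r, so ρ ≤ 2. Choosing z on |z|=r so that 6·z^2 is real positive (always possible by picking arg z appropriately) gives |f(z)| = e^{6r^2 + -4}, matching the bound. The additive constant -4 does not affect log log M(r) ~ 2·log r. Hence ρ = 2.
Therefore ρ = 2.

Order ρ = 2.


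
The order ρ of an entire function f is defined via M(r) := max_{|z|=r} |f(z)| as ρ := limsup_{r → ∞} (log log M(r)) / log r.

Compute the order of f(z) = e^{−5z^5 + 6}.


|e^{−5z^5 + 6}| = e^{Re(-5·z^5) + 6} ≤ e^{5|z|^5 + 6} = e^{5r^5 + 6} on |z| = r, so ρ ≤ 5. Choosing z on |z|=r so that -5·z^5 is real positive (always possible by picking arg z appropriately) gives |f(z)| = e^{5r^5 + 6}, matching the bound. The additive constant 6 does not affect log log M(r) ~ 5·log r. Hence ρ = 5.
Therefore ρ = 5.

Order ρ = 5.


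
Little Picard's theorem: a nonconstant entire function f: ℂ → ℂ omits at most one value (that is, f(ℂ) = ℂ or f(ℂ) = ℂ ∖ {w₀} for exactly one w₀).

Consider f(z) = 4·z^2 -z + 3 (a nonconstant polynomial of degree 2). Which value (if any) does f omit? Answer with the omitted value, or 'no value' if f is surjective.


Little Picard bounds the complement of f(ℂ) to at most one point.
For every w ∈ ℂ, the equation p(z) − w = 0 is a nonconstant polynomial in z and hence has at least one root by the fundamental theorem of algebra. So p is surjective onto ℂ, omitting no value.

Omitted value: no value.


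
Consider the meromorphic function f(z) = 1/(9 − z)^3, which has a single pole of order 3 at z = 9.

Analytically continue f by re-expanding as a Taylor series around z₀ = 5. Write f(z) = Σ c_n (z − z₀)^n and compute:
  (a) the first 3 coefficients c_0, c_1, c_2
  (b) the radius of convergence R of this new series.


Let w = z − z₀, so z = z₀ + w.
Then 9 − z = 9 − (z₀ + w) = (9 − z₀) − w = 4 − w.
f(z) = 1/(4 − w)^3 = (1/(4)^3) · (1 − w/(4))^{−3}.
By the binomial series (1−u)^{−3} = Σ_{n≥0} C(n+2, 2) u^n for |u|<1, with u = w/(4):
  c_n = C(n+2, 2) / (4)^(n+3).
  c_0 = 1/(4)^3 = 1/64.
  c_1 = 3/(4)^4 = 3/256.
  c_2 = 6/(4)^5 = 3/512.
The series is valid for |w/d| < 1, i.e. |z − z₀| < |d|.
Radius of convergence: R = |9 − z₀| = |4| = 4 (distance from z₀ to the singularity z = 9).

c_0 = 1/64, c_1 = 3/256, c_2 = 3/512; R = 4.


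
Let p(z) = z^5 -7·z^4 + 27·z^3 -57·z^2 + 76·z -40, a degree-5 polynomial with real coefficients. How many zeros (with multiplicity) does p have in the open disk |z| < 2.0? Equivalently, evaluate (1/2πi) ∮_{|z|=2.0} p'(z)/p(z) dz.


The zeros of p are: (1 + 2i), (1 - 2i), (2 + 2i), (2 - 2i), 1.
Their magnitudes are: 2.236, 2.236, 2.828, 2.828, 1.
Zeros with |z| < R = 2.0: 1.
Count = 1.
By the argument principle, (1/2πi) ∮_{|z|=R} p'(z)/p(z) dz equals exactly this count.

Number of zeros inside |z| < 2.0: 1.


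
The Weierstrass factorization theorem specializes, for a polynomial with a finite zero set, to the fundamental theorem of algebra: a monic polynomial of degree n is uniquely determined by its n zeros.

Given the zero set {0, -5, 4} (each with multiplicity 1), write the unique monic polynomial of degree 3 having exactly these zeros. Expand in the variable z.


The polynomial is p(z) = ∏_{α ∈ S} (z − α), where S = {0, -5, 4}.
Expanding the product yields: p(z) = z^3 + z^2 -20·z.
The resulting polynomial has degree 3 and real coefficients as required.

p(z) = z^3 + z^2 -20·z.


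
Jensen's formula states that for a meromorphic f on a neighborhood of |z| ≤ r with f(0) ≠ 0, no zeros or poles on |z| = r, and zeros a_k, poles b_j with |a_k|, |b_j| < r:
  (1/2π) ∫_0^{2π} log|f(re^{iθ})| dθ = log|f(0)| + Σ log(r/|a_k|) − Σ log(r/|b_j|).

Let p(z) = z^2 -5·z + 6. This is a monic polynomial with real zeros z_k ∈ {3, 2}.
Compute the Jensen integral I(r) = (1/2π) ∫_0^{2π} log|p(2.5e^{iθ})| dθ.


Zeros: 2, 3; r = 2.5.
Inside |z| < r: 2. Outside (|z| ≥ r): 3.
p(0) = 6, so log|p(0)| = log(6) = 1.7918.
Apply Jensen: I(r) = log|p(0)| + Σ_k log(r/|z_k|), summed over zeros inside |z| < r.
  log(r/|z_k|) for z_k = 2: log(2.5/2) = 0.2231
  Outside zeros (3) contribute nothing to the Jensen sum.
Sum over inside zeros: 0.2231.
I(r) = log|p(0)| + (inside sum) = 1.7918 + 0.2231 = 2.0149.
Note: since some zeros are outside |z| ≤ r, the simplified n·log(r) form does NOT apply — only the inside zeros contribute.

I(r) ≈ 2.0149.


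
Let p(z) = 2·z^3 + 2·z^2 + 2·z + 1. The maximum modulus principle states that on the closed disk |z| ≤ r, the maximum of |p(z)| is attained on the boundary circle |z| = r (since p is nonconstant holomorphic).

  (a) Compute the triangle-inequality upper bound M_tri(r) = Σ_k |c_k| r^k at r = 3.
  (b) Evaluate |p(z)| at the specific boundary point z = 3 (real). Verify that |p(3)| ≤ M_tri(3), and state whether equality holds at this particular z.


Coefficients: c_0 = 1, c_1 = 2, c_2 = 2, c_3 = 2. Radius r = 3.
Part (a). Triangle bound: M_tri(r) = Σ_k |c_k| r^k
  = |1|·3^0 + |2|·3^1 + |2|·3^2 + |2|·3^3
  = 1 + 6 + 18 + 54 = 79.
This bounds M(r) := max_{|z|=r} |p(z)| from above; equality holds iff all terms c_k z^k can be made to align in phase at a single z on |z|=r.
Part (b). At z = 3 (real, on the circle |z| = r):
  p(3) = (1)·3^0 + (2)·3^1 + (2)·3^2 + (2)·3^3 = 79.
  |p(3)| = 79.
Since all nonzero coefficients share the same sign, |p(3)| = 79 = M_tri(3); the triangle bound is attained at z = 3, so in fact M(r) = 79.

M_tri(3) = 79; |p(3)| = 79; equality at z=3: yes.


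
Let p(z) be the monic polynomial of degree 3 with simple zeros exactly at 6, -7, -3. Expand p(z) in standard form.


The polynomial is p(z) = ∏_{α ∈ S} (z − α), where S = {6, -7, -3}.
Expanding the product yields: p(z) = z^3 + 4·z^2 -39·z -126.
The resulting polynomial has degree 3 and real coefficients as required.

p(z) = z^3 + 4·z^2 -39·z -126.


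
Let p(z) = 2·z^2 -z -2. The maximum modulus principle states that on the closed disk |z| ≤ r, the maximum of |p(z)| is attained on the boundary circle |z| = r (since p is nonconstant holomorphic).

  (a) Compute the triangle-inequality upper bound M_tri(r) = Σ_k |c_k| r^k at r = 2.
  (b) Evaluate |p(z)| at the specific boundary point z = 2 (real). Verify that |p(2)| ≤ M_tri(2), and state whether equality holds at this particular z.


Coefficients: c_0 = -2, c_1 = -1, c_2 = 2. Radius r = 2.
Part (a). Triangle bound: M_tri(r) = Σ_k |c_k| r^k
  = |-2|·2^0 + |-1|·2^1 + |2|·2^2
  = 2 + 2 + 8 = 12.
This bounds M(r) := max_{|z|=r} |p(z)| from above; equality holds iff all terms c_k z^k can be made to align in phase at a single z on |z|=r.
Part (b). At z = 2 (real, on the circle |z| = r):
  p(2) = (-2)·2^0 + (-1)·2^1 + (2)·2^2 = 4.
  |p(2)| = 4.
Check: |p(2)| = 4 ≤ 12 = M_tri(2). ✓ Equality does not hold at z = 2 (the coefficients have mixed signs, so the terms do not all align in phase there).

M_tri(2) = 12; |p(2)| = 4; equality at z=2: no.


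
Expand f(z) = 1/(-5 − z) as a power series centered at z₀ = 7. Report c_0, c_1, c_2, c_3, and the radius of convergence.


Let w = z − z₀, so z = z₀ + w.
Then -5 − z = -5 − (z₀ + w) = (-5 − z₀) − w = -12 − w.
f(z) = 1/(-12 − w) = (1/(-12)) · 1/(1 − w/(-12)) = Σ_{n≥0} w^n / (-12)^(n+1).
So c_n = 1/(-12)^(n+1):
  c_0 = 1/(-12)^1 = -1/12.
  c_1 = 1/(-12)^2 = 1/144.
  c_2 = 1/(-12)^3 = -1/1728.
  c_3 = 1/(-12)^4 = 1/20736.
The series is valid for |w/d| < 1, i.e. |z − z₀| < |d|.
Radius of convergence: R = |-5 − z₀| = |-12| = 12 (distance from z₀ to the singularity z = -5).

c_0 = -1/12, c_1 = 1/144, c_2 = -1/1728, c_3 = 1/20736; R = 12.


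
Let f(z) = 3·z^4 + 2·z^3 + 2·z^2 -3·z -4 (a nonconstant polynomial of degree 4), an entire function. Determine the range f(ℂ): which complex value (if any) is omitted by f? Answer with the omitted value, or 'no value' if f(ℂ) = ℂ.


Little Picard bounds the complement of f(ℂ) to at most one point.
For every w ∈ ℂ, the equation p(z) − w = 0 is a nonconstant polynomial in z and hence has at least one root by the fundamental theorem of algebra. So p is surjective onto ℂ, omitting no value.

Omitted value: no value.


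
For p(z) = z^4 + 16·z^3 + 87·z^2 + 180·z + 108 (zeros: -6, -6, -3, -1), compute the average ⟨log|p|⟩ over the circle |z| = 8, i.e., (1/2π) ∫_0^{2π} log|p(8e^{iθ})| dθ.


Zeros: -6, -6, -3, -1; r = 8.
Inside |z| < r: -6, -6, -3, -1. Outside (|z| ≥ r): ∅.
p(0) = 108, so log|p(0)| = log(108) = 4.6821.
Apply Jensen: I(r) = log|p(0)| + Σ_k log(r/|z_k|), summed over zeros inside |z| < r.
  log(r/|z_k|) for z_k = -6: log(8/6) = 0.2877
  log(r/|z_k|) for z_k = -6: log(8/6) = 0.2877
  log(r/|z_k|) for z_k = -3: log(8/3) = 0.9808
  log(r/|z_k|) for z_k = -1: log(8/1) = 2.0794
Sum over inside zeros: 3.6356.
I(r) = log|p(0)| + (inside sum) = 4.6821 + 3.6356 = 8.3178.
Closed form (all zeros inside, monic): I(r) = n·log(r) = 4·log(8) = 8.3178. ✓

I(r) ≈ 8.3178.


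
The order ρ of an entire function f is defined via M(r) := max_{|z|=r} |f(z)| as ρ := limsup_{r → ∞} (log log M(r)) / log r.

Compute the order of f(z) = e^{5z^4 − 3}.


|e^{5z^4 − 3}| = e^{Re(5·z^4) + -3} ≤ e^{5|z|^4 + -3} = e^{5r^4 + -3} on |z| = r, so ρ ≤ 4. Choosing z on |z|=r so that 5·z^4 is real positive (always possible by picking arg z appropriately) gives |f(z)| = e^{5r^4 + -3}, matching the bound. The additive constant -3 does not affect log log M(r) ~ 4·log r. Hence ρ = 4.
Therefore ρ = 4.

Order ρ = 4.


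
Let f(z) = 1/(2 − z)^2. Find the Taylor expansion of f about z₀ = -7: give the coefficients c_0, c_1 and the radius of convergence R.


Let w = z − z₀, so z = z₀ + w.
Then 2 − z = 2 − (z₀ + w) = (2 − z₀) − w = 9 − w.
f(z) = 1/(9 − w)^2 = (1/(9)^2) · (1 − w/(9))^{−2}.
By the binomial series (1−u)^{−2} = Σ_{n≥0} C(n+1, 1) u^n for |u|<1, with u = w/(9):
  c_n = C(n+1, 1) / (9)^(n+2).
  c_0 = 1/(9)^2 = 1/81.
  c_1 = 2/(9)^3 = 2/729.
The series is valid for |w/d| < 1, i.e. |z − z₀| < |d|.
Radius of convergence: R = |2 − z₀| = |9| = 9 (distance from z₀ to the singularity z = 2).

c_0 = 1/81, c_1 = 2/729; R = 9.


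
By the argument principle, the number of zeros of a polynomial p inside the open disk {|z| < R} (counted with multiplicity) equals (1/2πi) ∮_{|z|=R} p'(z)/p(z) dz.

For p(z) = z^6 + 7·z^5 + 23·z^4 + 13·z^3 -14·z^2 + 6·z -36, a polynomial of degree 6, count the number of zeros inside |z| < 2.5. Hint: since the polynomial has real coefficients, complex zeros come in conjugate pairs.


The zeros of p are: (-3 + 3i), (-3 - 3i), -2, 1, (0 + 1i), (0 - 1i).
Their magnitudes are: 4.243, 4.243, 2, 1, 1, 1.
Zeros with |z| < R = 2.5: -2, 1, (0 + 1i), (0 - 1i).
Count = 4.
By the argument principle, (1/2πi) ∮_{|z|=R} p'(z)/p(z) dz equals exactly this count.

Number of zeros inside |z| < 2.5: 4.


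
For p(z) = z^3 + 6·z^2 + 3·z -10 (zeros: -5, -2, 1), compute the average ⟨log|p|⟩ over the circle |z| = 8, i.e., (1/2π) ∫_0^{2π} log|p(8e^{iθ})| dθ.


Zeros: -5, -2, 1; r = 8.
Inside |z| < r: -5, -2, 1. Outside (|z| ≥ r): ∅.
p(0) = -10, so log|p(0)| = log(10) = 2.3026.
Apply Jensen: I(r) = log|p(0)| + Σ_k log(r/|z_k|), summed over zeros inside |z| < r.
  log(r/|z_k|) for z_k = -5: log(8/5) = 0.4700
  log(r/|z_k|) for z_k = -2: log(8/2) = 1.3863
  log(r/|z_k|) for z_k = 1: log(8/1) = 2.0794
Sum over inside zeros: 3.9357.
I(r) = log|p(0)| + (inside sum) = 2.3026 + 3.9357 = 6.2383.
Closed form (all zeros inside, monic): I(r) = n·log(r) = 3·log(8) = 6.2383. ✓

I(r) ≈ 6.2383.


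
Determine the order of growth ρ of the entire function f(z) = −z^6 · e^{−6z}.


M(r) = max_{|z|=r} |-1|·|z|^6·|e^{−6z}| = 1·r^6 · e^{6r^1} (the factors attain their maxima compatibly on |z|=r). Then log M(r) = log 1 + 6·log r + 6r^1, dominated by the last term, so log log M(r) ~ 1·log r. The polynomial factor -1z^6 contributes only a log r term and does not affect the order. ρ = 1.
Therefore ρ = 1.

Order ρ = 1.


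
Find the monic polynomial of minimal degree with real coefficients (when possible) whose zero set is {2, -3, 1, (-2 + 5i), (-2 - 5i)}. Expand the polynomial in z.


The polynomial is p(z) = ∏_{α ∈ S} (z − α), where S = {2, -3, 1, (-2 + 5i), (-2 - 5i)}.
Expanding the product yields: p(z) = z^5 + 4·z^4 + 22·z^3 -22·z^2 -179·z + 174.
Note conjugate pairs combine to real quadratics: (z − (-2+5i))(z − (-2−5i)) = z² + 4z + 29.
The resulting polynomial has degree 5 and real coefficients as required.

p(z) = z^5 + 4·z^4 + 22·z^3 -22·z^2 -179·z + 174.


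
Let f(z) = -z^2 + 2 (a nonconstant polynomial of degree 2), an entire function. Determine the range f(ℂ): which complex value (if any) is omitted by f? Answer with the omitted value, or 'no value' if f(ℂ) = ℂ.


Little Picard bounds the complement of f(ℂ) to at most one point.
For every w ∈ ℂ, the equation p(z) − w = 0 is a nonconstant polynomial in z and hence has at least one root by the fundamental theorem of algebra. So p is surjective onto ℂ, omitting no value.

Omitted value: no value.


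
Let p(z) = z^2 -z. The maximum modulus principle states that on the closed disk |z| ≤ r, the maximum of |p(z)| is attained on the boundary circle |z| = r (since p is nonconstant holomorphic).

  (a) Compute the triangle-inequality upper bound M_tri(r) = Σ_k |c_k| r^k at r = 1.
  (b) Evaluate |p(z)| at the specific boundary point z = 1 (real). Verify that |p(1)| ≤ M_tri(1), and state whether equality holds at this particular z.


Coefficients: c_0 = 0, c_1 = -1, c_2 = 1. Radius r = 1.
Part (a). Triangle bound: M_tri(r) = Σ_k |c_k| r^k
  = |0|·1^0 + |-1|·1^1 + |1|·1^2
  = 0 + 1 + 1 = 2.
This bounds M(r) := max_{|z|=r} |p(z)| from above; equality holds iff all terms c_k z^k can be made to align in phase at a single z on |z|=r.
Part (b). At z = 1 (real, on the circle |z| = r):
  p(1) = (0)·1^0 + (-1)·1^1 + (1)·1^2 = 0.
  |p(1)| = 0.
Check: |p(1)| = 0 ≤ 2 = M_tri(1). ✓ Equality does not hold at z = 1 (the coefficients have mixed signs, so the terms do not all align in phase there).

M_tri(1) = 2; |p(1)| = 0; equality at z=1: no.


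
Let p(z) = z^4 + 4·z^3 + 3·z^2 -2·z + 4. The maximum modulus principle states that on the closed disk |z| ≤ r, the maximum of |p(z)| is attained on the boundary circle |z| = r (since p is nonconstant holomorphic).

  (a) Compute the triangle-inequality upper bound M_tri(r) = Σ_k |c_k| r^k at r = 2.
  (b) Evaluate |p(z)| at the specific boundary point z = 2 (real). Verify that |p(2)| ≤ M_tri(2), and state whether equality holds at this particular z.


Coefficients: c_0 = 4, c_1 = -2, c_2 = 3, c_3 = 4, c_4 = 1. Radius r = 2.
Part (a). Triangle bound: M_tri(r) = Σ_k |c_k| r^k
  = |4|·2^0 + |-2|·2^1 + |3|·2^2 + |4|·2^3 + |1|·2^4
  = 4 + 4 + 12 + 32 + 16 = 68.
This bounds M(r) := max_{|z|=r} |p(z)| from above; equality holds iff all terms c_k z^k can be made to align in phase at a single z on |z|=r.
Part (b). At z = 2 (real, on the circle |z| = r):
  p(2) = (4)·2^0 + (-2)·2^1 + (3)·2^2 + (4)·2^3 + (1)·2^4 = 60.
  |p(2)| = 60.
Check: |p(2)| = 60 ≤ 68 = M_tri(2). ✓ Equality does not hold at z = 2 (the coefficients have mixed signs, so the terms do not all align in phase there).

M_tri(2) = 68; |p(2)| = 60; equality at z=2: no.


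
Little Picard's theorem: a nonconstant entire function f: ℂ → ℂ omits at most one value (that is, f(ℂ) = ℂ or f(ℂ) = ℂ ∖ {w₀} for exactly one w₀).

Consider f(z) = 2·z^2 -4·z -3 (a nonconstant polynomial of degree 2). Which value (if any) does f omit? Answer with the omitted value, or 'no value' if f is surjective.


Little Picard bounds the complement of f(ℂ) to at most one point.
For every w ∈ ℂ, the equation p(z) − w = 0 is a nonconstant polynomial in z and hence has at least one root by the fundamental theorem of algebra. So p is surjective onto ℂ, omitting no value.

Omitted value: no value.


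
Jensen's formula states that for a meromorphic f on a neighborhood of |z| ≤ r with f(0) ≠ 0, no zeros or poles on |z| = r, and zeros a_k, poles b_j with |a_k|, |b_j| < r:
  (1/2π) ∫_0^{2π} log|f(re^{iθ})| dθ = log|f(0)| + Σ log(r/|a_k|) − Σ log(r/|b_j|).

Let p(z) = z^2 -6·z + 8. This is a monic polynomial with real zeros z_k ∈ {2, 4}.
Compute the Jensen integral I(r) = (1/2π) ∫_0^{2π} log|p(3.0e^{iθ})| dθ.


Zeros: 2, 4; r = 3.0.
Inside |z| < r: 2. Outside (|z| ≥ r): 4.
p(0) = 8, so log|p(0)| = log(8) = 2.0794.
Apply Jensen: I(r) = log|p(0)| + Σ_k log(r/|z_k|), summed over zeros inside |z| < r.
  log(r/|z_k|) for z_k = 2: log(3.0/2) = 0.4055
  Outside zeros (4) contribute nothing to the Jensen sum.
Sum over inside zeros: 0.4055.
I(r) = log|p(0)| + (inside sum) = 2.0794 + 0.4055 = 2.4849.
Note: since some zeros are outside |z| ≤ r, the simplified n·log(r) form does NOT apply — only the inside zeros contribute.

I(r) ≈ 2.4849.


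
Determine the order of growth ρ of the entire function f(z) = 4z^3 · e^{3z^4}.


M(r) = max_{|z|=r} |4|·|z|^3·|e^{3z^4}| = 4·r^3 · e^{3r^4} (the factors attain their maxima compatibly on |z|=r). Then log M(r) = log 4 + 3·log r + 3r^4, dominated by the last term, so log log M(r) ~ 4·log r. The polynomial factor 4z^3 contributes only a log r term and does not affect the order. ρ = 4.
Therefore ρ = 4.

Order ρ = 4.


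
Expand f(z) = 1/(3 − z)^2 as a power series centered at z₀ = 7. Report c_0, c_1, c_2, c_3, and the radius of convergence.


Let w = z − z₀, so z = z₀ + w.
Then 3 − z = 3 − (z₀ + w) = (3 − z₀) − w = -4 − w.
f(z) = 1/(-4 − w)^2 = (1/(-4)^2) · (1 − w/(-4))^{−2}.
By the binomial series (1−u)^{−2} = Σ_{n≥0} C(n+1, 1) u^n for |u|<1, with u = w/(-4):
  c_n = C(n+1, 1) / (-4)^(n+2).
  c_0 = 1/(-4)^2 = 1/16.
  c_1 = 2/(-4)^3 = -1/32.
  c_2 = 3/(-4)^4 = 3/256.
  c_3 = 4/(-4)^5 = -1/256.
The series is valid for |w/d| < 1, i.e. |z − z₀| < |d|.
Radius of convergence: R = |3 − z₀| = |-4| = 4 (distance from z₀ to the singularity z = 3).

c_0 = 1/16, c_1 = -1/32, c_2 = 3/256, c_3 = -1/256; R = 4.


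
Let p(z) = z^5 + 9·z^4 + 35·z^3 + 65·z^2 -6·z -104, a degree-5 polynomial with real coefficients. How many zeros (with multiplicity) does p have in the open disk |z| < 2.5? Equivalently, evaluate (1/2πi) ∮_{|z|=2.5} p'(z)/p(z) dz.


The zeros of p are: 1, -2, (-2 + 3i), (-2 - 3i), -4.
Their magnitudes are: 1, 2, 3.606, 3.606, 4.
Zeros with |z| < R = 2.5: 1, -2.
Count = 2.
By the argument principle, (1/2πi) ∮_{|z|=R} p'(z)/p(z) dz equals exactly this count.

Number of zeros inside |z| < 2.5: 2.


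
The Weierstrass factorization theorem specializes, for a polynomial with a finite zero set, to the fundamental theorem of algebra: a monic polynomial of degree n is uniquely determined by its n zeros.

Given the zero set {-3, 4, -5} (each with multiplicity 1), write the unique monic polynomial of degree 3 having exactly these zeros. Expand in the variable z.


The polynomial is p(z) = ∏_{α ∈ S} (z − α), where S = {-3, 4, -5}.
Expanding the product yields: p(z) = z^3 + 4·z^2 -17·z -60.
The resulting polynomial has degree 3 and real coefficients as required.

p(z) = z^3 + 4·z^2 -17·z -60.


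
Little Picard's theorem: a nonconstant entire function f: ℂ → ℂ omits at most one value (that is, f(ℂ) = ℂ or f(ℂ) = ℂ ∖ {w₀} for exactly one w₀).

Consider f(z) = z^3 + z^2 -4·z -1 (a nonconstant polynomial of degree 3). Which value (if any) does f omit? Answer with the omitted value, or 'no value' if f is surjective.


Little Picard bounds the complement of f(ℂ) to at most one point.
For every w ∈ ℂ, the equation p(z) − w = 0 is a nonconstant polynomial in z and hence has at least one root by the fundamental theorem of algebra. So p is surjective onto ℂ, omitting no value.

Omitted value: no value.


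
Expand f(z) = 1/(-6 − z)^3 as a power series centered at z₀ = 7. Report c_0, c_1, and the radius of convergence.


Let w = z − z₀, so z = z₀ + w.
Then -6 − z = -6 − (z₀ + w) = (-6 − z₀) − w = -13 − w.
f(z) = 1/(-13 − w)^3 = (1/(-13)^3) · (1 − w/(-13))^{−3}.
By the binomial series (1−u)^{−3} = Σ_{n≥0} C(n+2, 2) u^n for |u|<1, with u = w/(-13):
  c_n = C(n+2, 2) / (-13)^(n+3).
  c_0 = 1/(-13)^3 = -1/2197.
  c_1 = 3/(-13)^4 = 3/28561.
The series is valid for |w/d| < 1, i.e. |z − z₀| < |d|.
Radius of convergence: R = |-6 − z₀| = |-13| = 13 (distance from z₀ to the singularity z = -6).

c_0 = -1/2197, c_1 = 3/28561; R = 13.


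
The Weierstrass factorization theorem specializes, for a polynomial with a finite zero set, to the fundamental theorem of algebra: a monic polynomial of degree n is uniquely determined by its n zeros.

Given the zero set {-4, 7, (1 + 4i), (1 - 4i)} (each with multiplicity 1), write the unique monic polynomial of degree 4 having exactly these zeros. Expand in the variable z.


The polynomial is p(z) = ∏_{α ∈ S} (z − α), where S = {-4, 7, (1 + 4i), (1 - 4i)}.
Expanding the product yields: p(z) = z^4 -5·z^3 -5·z^2 + 5·z -476.
Note conjugate pairs combine to real quadratics: (z − (1+4i))(z − (1−4i)) = z² − 2z + 17.
The resulting polynomial has degree 4 and real coefficients as required.

p(z) = z^4 -5·z^3 -5·z^2 + 5·z -476.


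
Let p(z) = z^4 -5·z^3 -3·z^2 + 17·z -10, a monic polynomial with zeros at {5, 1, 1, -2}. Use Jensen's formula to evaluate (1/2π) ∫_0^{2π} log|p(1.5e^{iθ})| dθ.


Zeros: -2, 1, 1, 5; r = 1.5.
Inside |z| < r: 1, 1. Outside (|z| ≥ r): -2, 5.
p(0) = -10, so log|p(0)| = log(10) = 2.3026.
Apply Jensen: I(r) = log|p(0)| + Σ_k log(r/|z_k|), summed over zeros inside |z| < r.
  log(r/|z_k|) for z_k = 1: log(1.5/1) = 0.4055
  log(r/|z_k|) for z_k = 1: log(1.5/1) = 0.4055
  Outside zeros (-2, 5) contribute nothing to the Jensen sum.
Sum over inside zeros: 0.8109.
I(r) = log|p(0)| + (inside sum) = 2.3026 + 0.8109 = 3.1135.
Note: since some zeros are outside |z| ≤ r, the simplified n·log(r) form does NOT apply — only the inside zeros contribute.

I(r) ≈ 3.1135.


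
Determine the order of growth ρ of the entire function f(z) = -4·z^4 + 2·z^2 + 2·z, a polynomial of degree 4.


|f(z)| ≤ Σ|c_k|·r^k = O(r^4) as r → ∞. Polynomial growth is O(e^{r^ε}) for every ε > 0 (since r^4/e^{r^ε} → 0), so ρ ≤ ε for all ε > 0, i.e. ρ = 0. Every nonconstant polynomial has order 0.
Therefore ρ = 0.

Order ρ = 0.


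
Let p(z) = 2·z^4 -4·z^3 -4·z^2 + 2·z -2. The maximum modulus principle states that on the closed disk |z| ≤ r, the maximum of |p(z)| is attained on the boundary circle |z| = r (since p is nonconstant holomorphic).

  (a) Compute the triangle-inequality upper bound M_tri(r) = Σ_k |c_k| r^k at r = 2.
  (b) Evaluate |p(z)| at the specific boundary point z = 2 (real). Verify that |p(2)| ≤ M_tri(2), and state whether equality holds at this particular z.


Coefficients: c_0 = -2, c_1 = 2, c_2 = -4, c_3 = -4, c_4 = 2. Radius r = 2.
Part (a). Triangle bound: M_tri(r) = Σ_k |c_k| r^k
  = |-2|·2^0 + |2|·2^1 + |-4|·2^2 + |-4|·2^3 + |2|·2^4
  = 2 + 4 + 16 + 32 + 32 = 86.
This bounds M(r) := max_{|z|=r} |p(z)| from above; equality holds iff all terms c_k z^k can be made to align in phase at a single z on |z|=r.
Part (b). At z = 2 (real, on the circle |z| = r):
  p(2) = (-2)·2^0 + (2)·2^1 + (-4)·2^2 + (-4)·2^3 + (2)·2^4 = -14.
  |p(2)| = 14.
Check: |p(2)| = 14 ≤ 86 = M_tri(2). ✓ Equality does not hold at z = 2 (the coefficients have mixed signs, so the terms do not all align in phase there).

M_tri(2) = 86; |p(2)| = 14; equality at z=2: no.


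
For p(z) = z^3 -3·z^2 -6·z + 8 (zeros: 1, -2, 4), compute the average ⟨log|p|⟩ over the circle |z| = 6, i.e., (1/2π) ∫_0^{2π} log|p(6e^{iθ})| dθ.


Zeros: -2, 1, 4; r = 6.
Inside |z| < r: -2, 1, 4. Outside (|z| ≥ r): ∅.
p(0) = 8, so log|p(0)| = log(8) = 2.0794.
Apply Jensen: I(r) = log|p(0)| + Σ_k log(r/|z_k|), summed over zeros inside |z| < r.
  log(r/|z_k|) for z_k = 1: log(6/1) = 1.7918
  log(r/|z_k|) for z_k = -2: log(6/2) = 1.0986
  log(r/|z_k|) for z_k = 4: log(6/4) = 0.4055
Sum over inside zeros: 3.2958.
I(r) = log|p(0)| + (inside sum) = 2.0794 + 3.2958 = 5.3753.
Closed form (all zeros inside, monic): I(r) = n·log(r) = 3·log(6) = 5.3753. ✓

I(r) ≈ 5.3753.


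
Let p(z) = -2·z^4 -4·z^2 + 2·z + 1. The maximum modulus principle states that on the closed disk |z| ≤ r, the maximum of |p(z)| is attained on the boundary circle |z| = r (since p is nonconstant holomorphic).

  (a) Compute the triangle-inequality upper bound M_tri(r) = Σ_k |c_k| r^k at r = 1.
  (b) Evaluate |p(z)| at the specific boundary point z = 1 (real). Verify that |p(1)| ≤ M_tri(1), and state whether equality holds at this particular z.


Coefficients: c_0 = 1, c_1 = 2, c_2 = -4, c_3 = 0, c_4 = -2. Radius r = 1.
Part (a). Triangle bound: M_tri(r) = Σ_k |c_k| r^k
  = |1|·1^0 + |2|·1^1 + |-4|·1^2 + |0|·1^3 + |-2|·1^4
  = 1 + 2 + 4 + 0 + 2 = 9.
This bounds M(r) := max_{|z|=r} |p(z)| from above; equality holds iff all terms c_k z^k can be made to align in phase at a single z on |z|=r.
Part (b). At z = 1 (real, on the circle |z| = r):
  p(1) = (1)·1^0 + (2)·1^1 + (-4)·1^2 + (0)·1^3 + (-2)·1^4 = -3.
  |p(1)| = 3.
Check: |p(1)| = 3 ≤ 9 = M_tri(1). ✓ Equality does not hold at z = 1 (the coefficients have mixed signs, so the terms do not all align in phase there).

M_tri(1) = 9; |p(1)| = 3; equality at z=1: no.


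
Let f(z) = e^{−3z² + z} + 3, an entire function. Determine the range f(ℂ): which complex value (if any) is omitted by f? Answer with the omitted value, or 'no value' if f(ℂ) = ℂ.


Little Picard bounds the complement of f(ℂ) to at most one point.
The exponent g(z) = −3z² + z is a nonconstant polynomial, hence surjective onto ℂ. So e^{g(z)} takes every value in {e^w : w ∈ ℂ} = ℂ ∖ {0}. Adding 3 shifts the range to ℂ ∖ {3}. f omits exactly 3.

Omitted value: 3.


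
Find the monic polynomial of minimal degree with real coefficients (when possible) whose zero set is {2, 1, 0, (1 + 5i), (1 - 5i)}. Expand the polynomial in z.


The polynomial is p(z) = ∏_{α ∈ S} (z − α), where S = {2, 1, 0, (1 + 5i), (1 - 5i)}.
Expanding the product yields: p(z) = z^5 -5·z^4 + 34·z^3 -82·z^2 + 52·z.
Note conjugate pairs combine to real quadratics: (z − (1+5i))(z − (1−5i)) = z² − 2z + 26.
The resulting polynomial has degree 5 and real coefficients as required.

p(z) = z^5 -5·z^4 + 34·z^3 -82·z^2 + 52·z.


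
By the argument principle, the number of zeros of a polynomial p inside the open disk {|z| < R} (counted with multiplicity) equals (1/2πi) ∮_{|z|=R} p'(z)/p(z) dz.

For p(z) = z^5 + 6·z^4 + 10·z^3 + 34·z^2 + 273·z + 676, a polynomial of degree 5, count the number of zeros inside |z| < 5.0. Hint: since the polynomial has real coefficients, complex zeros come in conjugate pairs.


The zeros of p are: -4, (-3 + 2i), (-3 - 2i), (2 + 3i), (2 - 3i).
Their magnitudes are: 4, 3.606, 3.606, 3.606, 3.606.
Zeros with |z| < R = 5.0: -4, (-3 + 2i), (-3 - 2i), (2 + 3i), (2 - 3i).
Count = 5.
By the argument principle, (1/2πi) ∮_{|z|=R} p'(z)/p(z) dz equals exactly this count.

Number of zeros inside |z| < 5.0: 5.


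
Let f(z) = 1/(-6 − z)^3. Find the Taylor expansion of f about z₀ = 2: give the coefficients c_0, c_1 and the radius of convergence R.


Let w = z − z₀, so z = z₀ + w.
Then -6 − z = -6 − (z₀ + w) = (-6 − z₀) − w = -8 − w.
f(z) = 1/(-8 − w)^3 = (1/(-8)^3) · (1 − w/(-8))^{−3}.
By the binomial series (1−u)^{−3} = Σ_{n≥0} C(n+2, 2) u^n for |u|<1, with u = w/(-8):
  c_n = C(n+2, 2) / (-8)^(n+3).
  c_0 = 1/(-8)^3 = -1/512.
  c_1 = 3/(-8)^4 = 3/4096.
The series is valid for |w/d| < 1, i.e. |z − z₀| < |d|.
Radius of convergence: R = |-6 − z₀| = |-8| = 8 (distance from z₀ to the singularity z = -6).

c_0 = -1/512, c_1 = 3/4096; R = 8.


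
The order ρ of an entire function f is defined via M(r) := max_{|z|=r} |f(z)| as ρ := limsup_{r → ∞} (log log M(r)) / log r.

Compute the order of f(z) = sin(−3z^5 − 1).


Write sin(w) = (e^{iw} ± e^{−iw})/(2 or 2i), so |sin(w)| ≤ e^{|w|}. With w = −3z^5 − 1, |w| ≤ 3r^5 + 1 on |z|=r, giving M(r) ≤ e^{3r^5 + 1} and ρ ≤ 5. For the lower bound, choose z on |z|=r with -3z^5 purely imaginary of modulus 3r^5; then |sin(−3z^5 − 1)| grows like e^{3r^5}/2, so ρ ≥ 5. Hence ρ = 5.
Therefore ρ = 5.

Order ρ = 5.


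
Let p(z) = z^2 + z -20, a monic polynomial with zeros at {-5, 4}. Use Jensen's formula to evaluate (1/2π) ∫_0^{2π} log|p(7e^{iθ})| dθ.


Zeros: -5, 4; r = 7.
Inside |z| < r: -5, 4. Outside (|z| ≥ r): ∅.
p(0) = -20, so log|p(0)| = log(20) = 2.9957.
Apply Jensen: I(r) = log|p(0)| + Σ_k log(r/|z_k|), summed over zeros inside |z| < r.
  log(r/|z_k|) for z_k = -5: log(7/5) = 0.3365
  log(r/|z_k|) for z_k = 4: log(7/4) = 0.5596
Sum over inside zeros: 0.8961.
I(r) = log|p(0)| + (inside sum) = 2.9957 + 0.8961 = 3.8918.
Closed form (all zeros inside, monic): I(r) = n·log(r) = 2·log(7) = 3.8918. ✓

I(r) ≈ 3.8918.


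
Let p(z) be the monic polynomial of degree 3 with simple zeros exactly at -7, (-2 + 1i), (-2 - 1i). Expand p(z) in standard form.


The polynomial is p(z) = ∏_{α ∈ S} (z − α), where S = {-7, (-2 + 1i), (-2 - 1i)}.
Expanding the product yields: p(z) = z^3 + 11·z^2 + 33·z + 35.
Note conjugate pairs combine to real quadratics: (z − (-2+1i))(z − (-2−1i)) = z² + 4z + 5.
The resulting polynomial has degree 3 and real coefficients as required.

p(z) = z^3 + 11·z^2 + 33·z + 35.


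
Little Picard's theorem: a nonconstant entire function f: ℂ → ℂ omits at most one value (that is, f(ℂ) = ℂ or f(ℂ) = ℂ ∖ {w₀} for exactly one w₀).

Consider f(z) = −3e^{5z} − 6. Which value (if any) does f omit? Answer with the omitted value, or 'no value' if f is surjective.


Little Picard bounds the complement of f(ℂ) to at most one point.
e^{5z} is never zero on ℂ, so -3·e^{5z} takes every value in ℂ ∖ {0}. Adding -6 shifts the range to ℂ ∖ {-6}. Thus f omits exactly the value -6.

Omitted value: -6.


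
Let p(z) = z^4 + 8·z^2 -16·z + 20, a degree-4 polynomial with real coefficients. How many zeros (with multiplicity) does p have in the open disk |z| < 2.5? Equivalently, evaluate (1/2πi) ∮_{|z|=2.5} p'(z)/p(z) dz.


The zeros of p are: (-1 + 3i), (-1 - 3i), (1 + 1i), (1 - 1i).
Their magnitudes are: 3.162, 3.162, 1.414, 1.414.
Zeros with |z| < R = 2.5: (1 + 1i), (1 - 1i).
Count = 2.
By the argument principle, (1/2πi) ∮_{|z|=R} p'(z)/p(z) dz equals exactly this count.

Number of zeros inside |z| < 2.5: 2.


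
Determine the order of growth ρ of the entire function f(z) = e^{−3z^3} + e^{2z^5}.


Each summand is entire of order 3 and 5 respectively (as in the single-exponential case). The order of a sum is at most the max of the orders, so ρ ≤ 5. For the lower bound: on |z|=r choose arg z so that 2z^5 is real positive; then |e^{2z^5}| = e^{2r^5} while |e^{-3z^3}| ≤ e^{3r^3} = o(e^{2r^5}). So |f| ≥ e^{2r^5}(1 − o(1)) and ρ ≥ 5. Hence ρ = max(3, 5) = 5.
Therefore ρ = 5.

Order ρ = 5.


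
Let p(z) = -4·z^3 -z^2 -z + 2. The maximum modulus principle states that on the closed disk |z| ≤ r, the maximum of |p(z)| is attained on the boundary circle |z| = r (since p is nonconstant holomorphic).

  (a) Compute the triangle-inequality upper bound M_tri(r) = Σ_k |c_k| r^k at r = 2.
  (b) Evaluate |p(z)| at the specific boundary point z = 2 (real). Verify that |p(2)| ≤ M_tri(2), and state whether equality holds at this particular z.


Coefficients: c_0 = 2, c_1 = -1, c_2 = -1, c_3 = -4. Radius r = 2.
Part (a). Triangle bound: M_tri(r) = Σ_k |c_k| r^k
  = |2|·2^0 + |-1|·2^1 + |-1|·2^2 + |-4|·2^3
  = 2 + 2 + 4 + 32 = 40.
This bounds M(r) := max_{|z|=r} |p(z)| from above; equality holds iff all terms c_k z^k can be made to align in phase at a single z on |z|=r.
Part (b). At z = 2 (real, on the circle |z| = r):
  p(2) = (2)·2^0 + (-1)·2^1 + (-1)·2^2 + (-4)·2^3 = -36.
  |p(2)| = 36.
Check: |p(2)| = 36 ≤ 40 = M_tri(2). ✓ Equality does not hold at z = 2 (the coefficients have mixed signs, so the terms do not all align in phase there).

M_tri(2) = 40; |p(2)| = 36; equality at z=2: no.


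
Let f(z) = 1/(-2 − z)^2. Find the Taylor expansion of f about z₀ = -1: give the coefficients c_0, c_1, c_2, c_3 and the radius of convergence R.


Let w = z − z₀, so z = z₀ + w.
Then -2 − z = -2 − (z₀ + w) = (-2 − z₀) − w = -1 − w.
f(z) = 1/(-1 − w)^2 = (1/(-1)^2) · (1 − w/(-1))^{−2}.
By the binomial series (1−u)^{−2} = Σ_{n≥0} C(n+1, 1) u^n for |u|<1, with u = w/(-1):
  c_n = C(n+1, 1) / (-1)^(n+2).
  c_0 = 1/(-1)^2 = 1.
  c_1 = 2/(-1)^3 = -2.
  c_2 = 3/(-1)^4 = 3.
  c_3 = 4/(-1)^5 = -4.
The series is valid for |w/d| < 1, i.e. |z − z₀| < |d|.
Radius of convergence: R = |-2 − z₀| = |-1| = 1 (distance from z₀ to the singularity z = -2).

c_0 = 1, c_1 = -2, c_2 = 3, c_3 = -4; R = 1.


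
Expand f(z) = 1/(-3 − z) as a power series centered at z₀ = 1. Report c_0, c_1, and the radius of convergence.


Let w = z − z₀, so z = z₀ + w.
Then -3 − z = -3 − (z₀ + w) = (-3 − z₀) − w = -4 − w.
f(z) = 1/(-4 − w) = (1/(-4)) · 1/(1 − w/(-4)) = Σ_{n≥0} w^n / (-4)^(n+1).
So c_n = 1/(-4)^(n+1):
  c_0 = 1/(-4)^1 = -1/4.
  c_1 = 1/(-4)^2 = 1/16.
The series is valid for |w/d| < 1, i.e. |z − z₀| < |d|.
Radius of convergence: R = |-3 − z₀| = |-4| = 4 (distance from z₀ to the singularity z = -3).

c_0 = -1/4, c_1 = 1/16; R = 4.


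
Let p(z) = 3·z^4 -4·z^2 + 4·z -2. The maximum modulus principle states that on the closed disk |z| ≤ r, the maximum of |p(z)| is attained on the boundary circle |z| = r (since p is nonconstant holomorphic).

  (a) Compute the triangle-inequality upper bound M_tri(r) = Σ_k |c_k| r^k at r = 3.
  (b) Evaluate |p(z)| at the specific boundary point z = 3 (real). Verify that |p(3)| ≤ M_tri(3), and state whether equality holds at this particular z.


Coefficients: c_0 = -2, c_1 = 4, c_2 = -4, c_3 = 0, c_4 = 3. Radius r = 3.
Part (a). Triangle bound: M_tri(r) = Σ_k |c_k| r^k
  = |-2|·3^0 + |4|·3^1 + |-4|·3^2 + |0|·3^3 + |3|·3^4
  = 2 + 12 + 36 + 0 + 243 = 293.
This bounds M(r) := max_{|z|=r} |p(z)| from above; equality holds iff all terms c_k z^k can be made to align in phase at a single z on |z|=r.
Part (b). At z = 3 (real, on the circle |z| = r):
  p(3) = (-2)·3^0 + (4)·3^1 + (-4)·3^2 + (0)·3^3 + (3)·3^4 = 217.
  |p(3)| = 217.
Check: |p(3)| = 217 ≤ 293 = M_tri(3). ✓ Equality does not hold at z = 3 (the coefficients have mixed signs, so the terms do not all align in phase there).

M_tri(3) = 293; |p(3)| = 217; equality at z=3: no.


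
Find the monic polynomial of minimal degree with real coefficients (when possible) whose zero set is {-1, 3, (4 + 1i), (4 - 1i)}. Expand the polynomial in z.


The polynomial is p(z) = ∏_{α ∈ S} (z − α), where S = {-1, 3, (4 + 1i), (4 - 1i)}.
Expanding the product yields: p(z) = z^4 -10·z^3 + 30·z^2 -10·z -51.
Note conjugate pairs combine to real quadratics: (z − (4+1i))(z − (4−1i)) = z² − 8z + 17.
The resulting polynomial has degree 4 and real coefficients as required.

p(z) = z^4 -10·z^3 + 30·z^2 -10·z -51.
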